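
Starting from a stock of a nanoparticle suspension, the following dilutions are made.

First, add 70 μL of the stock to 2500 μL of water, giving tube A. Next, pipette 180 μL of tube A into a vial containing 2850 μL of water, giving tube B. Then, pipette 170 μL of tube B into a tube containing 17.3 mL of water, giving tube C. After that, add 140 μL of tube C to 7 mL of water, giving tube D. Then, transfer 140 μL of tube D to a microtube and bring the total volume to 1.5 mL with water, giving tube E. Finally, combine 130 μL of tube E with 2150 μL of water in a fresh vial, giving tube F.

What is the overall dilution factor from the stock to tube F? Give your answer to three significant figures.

Step 1: 70 μL + 2500 μL = 2570 μL total → factor 2570/70 = 36.714
Step 2: 180 μL + 2850 μL = 3030 μL total → factor 3030/180 = 16.833
Step 3: 170 μL + 17.3 mL = 17470 μL total → factor 17470/170 = 102.76
Step 4: 140 μL + 7 mL = 7140 μL total → factor 7140/140 = 51
Step 5: 140 μL brought to 1.5 mL → factor 1500/140 = 10.714
Step 6: 130 μL + 2150 μL = 2280 μL total → factor 2280/130 = 17.538
Overall dilution factor = 36.714 × 16.833 × 102.76 × 51 × 10.714 × 17.538 = 6.0866 × 10^8

6.09 × 10^8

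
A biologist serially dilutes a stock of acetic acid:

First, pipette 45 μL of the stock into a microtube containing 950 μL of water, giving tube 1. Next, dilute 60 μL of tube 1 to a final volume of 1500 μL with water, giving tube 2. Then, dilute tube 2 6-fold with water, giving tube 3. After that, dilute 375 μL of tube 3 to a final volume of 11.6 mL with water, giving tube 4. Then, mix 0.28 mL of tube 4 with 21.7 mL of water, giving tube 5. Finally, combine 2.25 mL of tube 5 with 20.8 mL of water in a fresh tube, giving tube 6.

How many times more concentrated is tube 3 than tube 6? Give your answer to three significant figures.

Step 1: 45 μL + 950 μL = 995 μL total → factor 995/45 = 22.111
Step 2: 60 μL brought to 1500 μL → factor 1500/60 = 25
Step 3: 6-fold → factor 6
Step 4: 375 μL brought to 11.6 mL → factor 11600/375 = 30.933
Step 5: 0.28 mL + 21.7 mL = 21.98 mL total → factor 21.98/0.28 = 78.5
Step 6: 2.25 mL + 20.8 mL = 23.05 mL total → factor 23.05/2.25 = 10.244
Dilution factor to tube 3 = 3316.7; to tube 6 = 8.2506 × 10^7
[tube 3]/[tube 6] = (factor to tube 6)/(factor to tube 3) = 8.2506 × 10^7/3316.7 = 2.49 × 10^4

2.49 × 10^4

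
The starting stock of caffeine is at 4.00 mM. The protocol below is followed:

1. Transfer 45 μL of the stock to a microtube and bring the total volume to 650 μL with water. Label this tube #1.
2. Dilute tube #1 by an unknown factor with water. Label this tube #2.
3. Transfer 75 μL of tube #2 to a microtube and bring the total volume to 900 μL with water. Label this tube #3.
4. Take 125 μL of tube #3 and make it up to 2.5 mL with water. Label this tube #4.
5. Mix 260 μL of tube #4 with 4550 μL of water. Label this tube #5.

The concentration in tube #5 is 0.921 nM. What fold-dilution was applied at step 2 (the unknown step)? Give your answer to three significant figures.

67.7-fold

Step 1: 45 μL brought to 650 μL → factor 650/45 = 14.444
Step 2: unknown factor x
Step 3: 75 μL brought to 900 μL → factor 900/75 = 12
Step 4: 125 μL brought to 2.5 mL → factor 2500/125 = 20
Step 5: 260 μL + 4550 μL = 4810 μL total → factor 4810/260 = 18.5
Product of known-step factors = 64133
Overall factor = 4.00 mM / (0.921 nM) = 4.3431 × 10^6
x = 4.3431 × 10^6 / 64133 = 67.7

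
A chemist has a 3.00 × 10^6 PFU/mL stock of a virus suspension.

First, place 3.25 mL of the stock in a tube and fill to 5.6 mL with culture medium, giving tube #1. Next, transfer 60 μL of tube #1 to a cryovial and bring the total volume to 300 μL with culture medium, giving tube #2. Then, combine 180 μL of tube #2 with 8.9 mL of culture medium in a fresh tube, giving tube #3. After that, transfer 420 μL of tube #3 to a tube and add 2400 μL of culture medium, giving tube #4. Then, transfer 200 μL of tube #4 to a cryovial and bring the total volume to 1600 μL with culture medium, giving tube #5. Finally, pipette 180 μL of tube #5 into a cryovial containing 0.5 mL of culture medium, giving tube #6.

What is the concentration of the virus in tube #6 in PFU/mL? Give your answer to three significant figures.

Step 1: 3.25 mL brought to 5.6 mL → factor 5.6/3.25 = 1.7231
Step 2: 60 μL brought to 300 μL → factor 300/60 = 5
Step 3: 180 μL + 8.9 mL = 9080 μL total → factor 9080/180 = 50.444
Step 4: 420 μL + 2400 μL = 2820 μL total → factor 2820/420 = 6.7143
Step 5: 200 μL brought to 1600 μL → factor 1600/200 = 8
Step 6: 180 μL + 0.5 mL = 680 μL total → factor 680/180 = 3.7778
Overall dilution factor = 1.7231 × 5 × 50.444 × 6.7143 × 8 × 3.7778 = 88189
Final = 3.00 × 10^6 PFU/mL / 88189 = 34.0 PFU/mL

34.0 PFU/mL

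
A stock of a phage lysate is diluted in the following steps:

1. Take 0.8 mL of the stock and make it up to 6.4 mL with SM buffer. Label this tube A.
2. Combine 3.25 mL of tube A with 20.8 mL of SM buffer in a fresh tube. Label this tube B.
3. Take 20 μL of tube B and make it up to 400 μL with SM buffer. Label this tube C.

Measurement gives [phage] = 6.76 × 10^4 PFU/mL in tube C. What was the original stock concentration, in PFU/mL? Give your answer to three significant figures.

8.00 × 10^7 PFU/mL

Step 1: 0.8 mL brought to 6.4 mL → factor 6.4/0.8 = 8
Step 2: 3.25 mL + 20.8 mL = 24.05 mL total → factor 24.05/3.25 = 7.4
Step 3: 20 μL brought to 400 μL → factor 400/20 = 20
Overall dilution factor = 8 × 7.4 × 20 = 1184
Stock = 6.76 × 10^4 PFU/mL × 1184 = 8.00 × 10^7 PFU/mL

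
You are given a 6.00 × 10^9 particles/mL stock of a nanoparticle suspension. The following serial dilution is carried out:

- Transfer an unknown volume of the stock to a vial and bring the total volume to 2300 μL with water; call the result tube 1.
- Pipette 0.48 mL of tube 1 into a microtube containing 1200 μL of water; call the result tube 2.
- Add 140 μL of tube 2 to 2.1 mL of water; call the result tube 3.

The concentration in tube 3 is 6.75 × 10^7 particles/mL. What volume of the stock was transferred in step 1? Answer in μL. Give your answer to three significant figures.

1.45 × 10^3 μL

Step 1: v brought to 2300 μL → factor = 2300 μL/v
Step 2: 0.48 mL + 1200 μL = 1.68 mL total → factor 1.68/0.48 = 3.5
Step 3: 140 μL + 2.1 mL = 2240 μL total → factor 2240/140 = 16
Product of known-step factors = 56
Overall factor = 6.00 × 10^9 particles/mL / (6.75 × 10^7 particles/mL) = 88.889
Step-1 factor = 88.889 / 56 = 1.5873
v = 2300 μL / 1.5873 = 1.45 × 10^3 μL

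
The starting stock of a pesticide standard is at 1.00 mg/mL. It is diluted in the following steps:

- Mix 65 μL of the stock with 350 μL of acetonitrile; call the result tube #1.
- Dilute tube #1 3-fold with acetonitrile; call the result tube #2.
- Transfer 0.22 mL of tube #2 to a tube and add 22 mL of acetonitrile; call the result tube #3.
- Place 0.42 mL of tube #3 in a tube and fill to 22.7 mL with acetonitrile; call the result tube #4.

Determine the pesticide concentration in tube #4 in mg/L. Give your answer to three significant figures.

0.00956 mg/L

Step 1: 65 μL + 350 μL = 415 μL total → factor 415/65 = 6.3846
Step 2: 3-fold → factor 3
Step 3: 0.22 mL + 22 mL = 22.22 mL total → factor 22.22/0.22 = 101
Step 4: 0.42 mL brought to 22.7 mL → factor 22.7/0.42 = 54.048
Overall dilution factor = 6.3846 × 3 × 101 × 54.048 = 1.0456 × 10^5
Final = 1.00 mg/mL / 1.0456 × 10^5 = 9.564 × 10^-6 mg/mL = 0.00956 mg/L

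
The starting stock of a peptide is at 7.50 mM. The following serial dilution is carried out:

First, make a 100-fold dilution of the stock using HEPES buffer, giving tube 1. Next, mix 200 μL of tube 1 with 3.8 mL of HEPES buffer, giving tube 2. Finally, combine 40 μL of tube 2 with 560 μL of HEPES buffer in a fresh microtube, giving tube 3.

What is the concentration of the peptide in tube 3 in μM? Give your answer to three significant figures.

0.250 μM

Step 1: 100-fold → factor 100
Step 2: 200 μL + 3.8 mL = 4000 μL total → factor 4000/200 = 20
Step 3: 40 μL + 560 μL = 600 μL total → factor 600/40 = 15
Overall dilution factor = 100 × 20 × 15 = 30000
Final = 7.50 mM / 30000 = 0.0002500 mM = 0.250 μM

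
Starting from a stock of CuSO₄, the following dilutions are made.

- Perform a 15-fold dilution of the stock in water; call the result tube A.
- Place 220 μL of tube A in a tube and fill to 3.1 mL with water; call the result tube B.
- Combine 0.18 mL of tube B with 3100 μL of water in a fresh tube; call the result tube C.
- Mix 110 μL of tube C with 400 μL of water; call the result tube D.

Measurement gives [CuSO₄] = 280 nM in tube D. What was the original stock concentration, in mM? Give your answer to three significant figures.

5.00 mM

Step 1: 15-fold → factor 15
Step 2: 220 μL brought to 3.1 mL → factor 3100/220 = 14.091
Step 3: 0.18 mL + 3100 μL = 3.28 mL total → factor 3.28/0.18 = 18.222
Step 4: 110 μL + 400 μL = 510 μL total → factor 510/110 = 4.6364
Overall dilution factor = 15 × 14.091 × 18.222 × 4.6364 = 17857
Stock = 280 nM × 17857 = 5.000 × 10^6 nM = 5.00 mM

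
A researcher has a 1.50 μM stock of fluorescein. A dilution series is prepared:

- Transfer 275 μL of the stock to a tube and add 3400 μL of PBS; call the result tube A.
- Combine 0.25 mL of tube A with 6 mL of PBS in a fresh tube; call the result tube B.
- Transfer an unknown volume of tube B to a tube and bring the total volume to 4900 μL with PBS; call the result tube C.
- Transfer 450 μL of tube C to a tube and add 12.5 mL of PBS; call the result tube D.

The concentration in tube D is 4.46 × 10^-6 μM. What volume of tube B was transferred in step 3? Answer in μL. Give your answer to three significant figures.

140 μL

Step 1: 275 μL + 3400 μL = 3675 μL total → factor 3675/275 = 13.364
Step 2: 0.25 mL + 6 mL = 6.25 mL total → factor 6.25/0.25 = 25
Step 3: v brought to 4900 μL → factor = 4900 μL/v
Step 4: 450 μL + 12.5 mL = 12950 μL total → factor 12950/450 = 28.778
Product of known-step factors = 9614.4
Overall factor = 1.50 μM / (4.46 × 10^-6 μM) = 3.3632 × 10^5
Step-3 factor = 3.3632 × 10^5 / 9614.4 = 34.981
v = 4900 μL / 34.981 = 140 μL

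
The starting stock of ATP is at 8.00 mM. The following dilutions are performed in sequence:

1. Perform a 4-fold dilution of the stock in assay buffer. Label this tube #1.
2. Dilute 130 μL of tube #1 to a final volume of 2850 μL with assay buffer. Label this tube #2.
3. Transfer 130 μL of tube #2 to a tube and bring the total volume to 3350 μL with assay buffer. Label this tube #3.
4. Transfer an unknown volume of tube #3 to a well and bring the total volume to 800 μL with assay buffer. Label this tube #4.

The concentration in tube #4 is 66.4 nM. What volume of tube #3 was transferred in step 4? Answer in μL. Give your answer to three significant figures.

Step 1: 4-fold → factor 4
Step 2: 130 μL brought to 2850 μL → factor 2850/130 = 21.923
Step 3: 130 μL brought to 3350 μL → factor 3350/130 = 25.769
Step 4: v brought to 800 μL → factor = 800 μL/v
Product of known-step factors = 2259.8
Overall factor = 8.00 mM / (66.4 nM) = 1.2048 × 10^5
Step-4 factor = 1.2048 × 10^5 / 2259.8 = 53.316
v = 800 μL / 53.316 = 15.0 μL

15.0 μL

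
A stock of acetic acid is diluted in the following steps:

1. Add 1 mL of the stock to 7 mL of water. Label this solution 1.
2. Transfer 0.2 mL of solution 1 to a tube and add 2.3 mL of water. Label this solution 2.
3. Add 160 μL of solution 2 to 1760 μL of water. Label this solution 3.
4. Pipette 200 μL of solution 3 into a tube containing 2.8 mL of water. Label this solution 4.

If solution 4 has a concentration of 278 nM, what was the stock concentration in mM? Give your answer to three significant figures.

Step 1: 1 mL + 7 mL = 8 mL total → factor 8/1 = 8
Step 2: 0.2 mL + 2.3 mL = 2.5 mL total → factor 2.5/0.2 = 12.5
Step 3: 160 μL + 1760 μL = 1920 μL total → factor 1920/160 = 12
Step 4: 200 μL + 2.8 mL = 3000 μL total → factor 3000/200 = 15
Overall dilution factor = 8 × 12.5 × 12 × 15 = 18000
Stock = 278 nM × 18000 = 5.004 × 10^6 nM = 5.00 mM

5.00 mM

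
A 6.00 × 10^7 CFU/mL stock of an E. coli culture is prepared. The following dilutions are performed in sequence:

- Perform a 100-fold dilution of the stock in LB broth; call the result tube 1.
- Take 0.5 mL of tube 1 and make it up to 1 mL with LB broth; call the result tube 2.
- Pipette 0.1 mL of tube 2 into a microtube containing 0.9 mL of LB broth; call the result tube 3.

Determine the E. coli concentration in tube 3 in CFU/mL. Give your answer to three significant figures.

Step 1: 100-fold → factor 100
Step 2: 0.5 mL brought to 1 mL → factor 1/0.5 = 2
Step 3: 0.1 mL + 0.9 mL = 1 mL total → factor 1/0.1 = 10
Overall dilution factor = 100 × 2 × 10 = 2000
Final = 6.00 × 10^7 CFU/mL / 2000 = 3.00 × 10^4 CFU/mL

3.00 × 10^4 CFU/mL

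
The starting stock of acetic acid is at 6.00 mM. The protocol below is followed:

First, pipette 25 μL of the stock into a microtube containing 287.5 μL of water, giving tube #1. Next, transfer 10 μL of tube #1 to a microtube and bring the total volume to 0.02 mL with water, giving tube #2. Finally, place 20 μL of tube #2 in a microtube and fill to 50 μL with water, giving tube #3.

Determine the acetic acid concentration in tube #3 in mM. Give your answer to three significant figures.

Step 1: 25 μL + 287.5 μL = 312.5 μL total → factor 312.5/25 = 12.5
Step 2: 10 μL brought to 0.02 mL → factor 20/10 = 2
Step 3: 20 μL brought to 50 μL → factor 50/20 = 2.5
Overall dilution factor = 12.5 × 2 × 2.5 = 62.5
Final = 6.00 mM / 62.5 = 0.0960 mM

0.0960 mM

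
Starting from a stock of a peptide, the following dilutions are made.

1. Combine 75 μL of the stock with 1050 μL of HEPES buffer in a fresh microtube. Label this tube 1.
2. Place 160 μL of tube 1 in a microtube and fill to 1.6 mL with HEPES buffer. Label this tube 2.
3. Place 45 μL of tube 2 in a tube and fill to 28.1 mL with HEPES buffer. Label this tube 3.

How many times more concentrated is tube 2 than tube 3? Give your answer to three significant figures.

624

Step 1: 75 μL + 1050 μL = 1125 μL total → factor 1125/75 = 15
Step 2: 160 μL brought to 1.6 mL → factor 1600/160 = 10
Step 3: 45 μL brought to 28.1 mL → factor 28100/45 = 624.44
Dilution factor to tube 2 = 150; to tube 3 = 93667
[tube 2]/[tube 3] = (factor to tube 3)/(factor to tube 2) = 93667/150 = 624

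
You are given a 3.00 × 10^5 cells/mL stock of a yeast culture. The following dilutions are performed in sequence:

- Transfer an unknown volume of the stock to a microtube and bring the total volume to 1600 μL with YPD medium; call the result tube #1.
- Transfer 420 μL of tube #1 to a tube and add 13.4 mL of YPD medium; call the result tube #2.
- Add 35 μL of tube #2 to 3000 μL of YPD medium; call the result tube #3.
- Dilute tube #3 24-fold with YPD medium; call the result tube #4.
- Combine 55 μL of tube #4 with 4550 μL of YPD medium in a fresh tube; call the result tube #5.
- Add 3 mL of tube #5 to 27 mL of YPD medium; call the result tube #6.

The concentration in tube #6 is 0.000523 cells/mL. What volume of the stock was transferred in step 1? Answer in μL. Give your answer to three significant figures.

160 μL

Step 1: v brought to 1600 μL → factor = 1600 μL/v
Step 2: 420 μL + 13.4 mL = 13820 μL total → factor 13820/420 = 32.905
Step 3: 35 μL + 3000 μL = 3035 μL total → factor 3035/35 = 86.714
Step 4: 24-fold → factor 24
Step 5: 55 μL + 4550 μL = 4605 μL total → factor 4605/55 = 83.727
Step 6: 3 mL + 27 mL = 30 mL total → factor 30/3 = 10
Product of known-step factors = 5.7336 × 10^7
Overall factor = 3.00 × 10^5 cells/mL / (0.000523 cells/mL) = 5.7361 × 10^8
Step-1 factor = 5.7361 × 10^8 / 5.7336 × 10^7 = 10.004
v = 1600 μL / 10.004 = 160 μL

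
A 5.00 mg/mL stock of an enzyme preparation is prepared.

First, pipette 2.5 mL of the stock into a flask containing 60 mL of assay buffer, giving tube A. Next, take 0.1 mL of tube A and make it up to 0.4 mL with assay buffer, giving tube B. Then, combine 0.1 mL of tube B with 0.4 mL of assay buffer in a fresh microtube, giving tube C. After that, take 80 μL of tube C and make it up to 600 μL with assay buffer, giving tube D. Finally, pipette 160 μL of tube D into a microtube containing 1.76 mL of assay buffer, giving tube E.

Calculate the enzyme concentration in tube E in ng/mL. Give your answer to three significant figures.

111 ng/mL

Step 1: 2.5 mL + 60 mL = 62.5 mL total → factor 62.5/2.5 = 25
Step 2: 0.1 mL brought to 0.4 mL → factor 0.4/0.1 = 4
Step 3: 0.1 mL + 0.4 mL = 0.5 mL total → factor 0.5/0.1 = 5
Step 4: 80 μL brought to 600 μL → factor 600/80 = 7.5
Step 5: 160 μL + 1.76 mL = 1920 μL total → factor 1920/160 = 12
Dilution factor through tube E = 25 × 4 × 5 × 7.5 × 12 = 45000
[tube E] = 5.00 mg/mL / 45000 = 0.0001111 mg/mL = 111 ng/mL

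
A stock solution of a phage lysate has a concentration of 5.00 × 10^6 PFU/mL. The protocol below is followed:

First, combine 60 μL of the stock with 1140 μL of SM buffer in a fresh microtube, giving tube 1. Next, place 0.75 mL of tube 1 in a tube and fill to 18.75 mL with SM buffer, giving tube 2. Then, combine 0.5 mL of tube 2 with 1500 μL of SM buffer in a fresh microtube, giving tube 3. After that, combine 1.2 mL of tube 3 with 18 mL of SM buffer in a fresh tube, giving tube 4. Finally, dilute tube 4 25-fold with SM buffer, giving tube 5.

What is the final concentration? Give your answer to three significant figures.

6.25 PFU/mL

Step 1: 60 μL + 1140 μL = 1200 μL total → factor 1200/60 = 20
Step 2: 0.75 mL brought to 18.75 mL → factor 18.75/0.75 = 25
Step 3: 0.5 mL + 1500 μL = 2 mL total → factor 2/0.5 = 4
Step 4: 1.2 mL + 18 mL = 19.2 mL total → factor 19.2/1.2 = 16
Step 5: 25-fold → factor 25
Overall dilution factor = 20 × 25 × 4 × 16 × 25 = 8 × 10^5
Final = 5.00 × 10^6 PFU/mL / 8 × 10^5 = 6.25 PFU/mL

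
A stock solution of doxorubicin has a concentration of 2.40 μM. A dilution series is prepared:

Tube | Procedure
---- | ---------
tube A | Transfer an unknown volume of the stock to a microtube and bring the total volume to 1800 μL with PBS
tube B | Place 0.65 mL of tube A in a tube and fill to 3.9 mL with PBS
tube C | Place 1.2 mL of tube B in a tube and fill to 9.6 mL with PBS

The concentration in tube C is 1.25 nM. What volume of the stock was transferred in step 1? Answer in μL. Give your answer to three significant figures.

Step 1: v brought to 1800 μL → factor = 1800 μL/v
Step 2: 0.65 mL brought to 3.9 mL → factor 3.9/0.65 = 6
Step 3: 1.2 mL brought to 9.6 mL → factor 9.6/1.2 = 8
Product of known-step factors = 48
Overall factor = 2.40 μM / (1.25 nM) = 1920
Step-1 factor = 1920 / 48 = 40
v = 1800 μL / 40 = 45.0 μL

45.0 μL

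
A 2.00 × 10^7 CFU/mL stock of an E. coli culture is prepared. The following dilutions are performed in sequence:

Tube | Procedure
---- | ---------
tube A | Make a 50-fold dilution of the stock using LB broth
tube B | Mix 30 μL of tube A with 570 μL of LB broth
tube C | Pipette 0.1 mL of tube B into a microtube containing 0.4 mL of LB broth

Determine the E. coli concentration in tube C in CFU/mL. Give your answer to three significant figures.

4.00 × 10^3 CFU/mL

Step 1: 50-fold → factor 50
Step 2: 30 μL + 570 μL = 600 μL total → factor 600/30 = 20
Step 3: 0.1 mL + 0.4 mL = 0.5 mL total → factor 0.5/0.1 = 5
Overall dilution factor = 50 × 20 × 5 = 5000
Final = 2.00 × 10^7 CFU/mL / 5000 = 4.00 × 10^3 CFU/mL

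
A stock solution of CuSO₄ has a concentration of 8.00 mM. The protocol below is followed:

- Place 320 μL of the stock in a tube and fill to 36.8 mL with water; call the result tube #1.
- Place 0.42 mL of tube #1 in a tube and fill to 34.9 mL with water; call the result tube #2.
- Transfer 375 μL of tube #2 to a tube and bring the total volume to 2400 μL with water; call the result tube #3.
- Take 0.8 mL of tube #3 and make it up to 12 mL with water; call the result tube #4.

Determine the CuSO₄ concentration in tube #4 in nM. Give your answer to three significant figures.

Step 1: 320 μL brought to 36.8 mL → factor 36800/320 = 115
Step 2: 0.42 mL brought to 34.9 mL → factor 34.9/0.42 = 83.095
Step 3: 375 μL brought to 2400 μL → factor 2400/375 = 6.4
Step 4: 0.8 mL brought to 12 mL → factor 12/0.8 = 15
Overall dilution factor = 115 × 83.095 × 6.4 × 15 = 9.1737 × 10^5
Final = 8.00 mM / 9.1737 × 10^5 = 8.721 × 10^-6 mM = 8.72 nM

8.72 nM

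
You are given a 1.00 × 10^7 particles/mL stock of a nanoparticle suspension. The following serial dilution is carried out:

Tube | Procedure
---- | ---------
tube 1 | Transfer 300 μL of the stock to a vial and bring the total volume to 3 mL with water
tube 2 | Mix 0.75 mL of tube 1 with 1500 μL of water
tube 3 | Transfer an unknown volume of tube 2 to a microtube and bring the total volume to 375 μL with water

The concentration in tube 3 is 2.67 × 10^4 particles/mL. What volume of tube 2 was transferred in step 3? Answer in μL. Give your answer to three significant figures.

Step 1: 300 μL brought to 3 mL → factor 3000/300 = 10
Step 2: 0.75 mL + 1500 μL = 2.25 mL total → factor 2.25/0.75 = 3
Step 3: v brought to 375 μL → factor = 375 μL/v
Product of known-step factors = 30
Overall factor = 1.00 × 10^7 particles/mL / (2.67 × 10^4 particles/mL) = 374.53
Step-3 factor = 374.53 / 30 = 12.484
v = 375 μL / 12.484 = 30.0 μL

30.0 μL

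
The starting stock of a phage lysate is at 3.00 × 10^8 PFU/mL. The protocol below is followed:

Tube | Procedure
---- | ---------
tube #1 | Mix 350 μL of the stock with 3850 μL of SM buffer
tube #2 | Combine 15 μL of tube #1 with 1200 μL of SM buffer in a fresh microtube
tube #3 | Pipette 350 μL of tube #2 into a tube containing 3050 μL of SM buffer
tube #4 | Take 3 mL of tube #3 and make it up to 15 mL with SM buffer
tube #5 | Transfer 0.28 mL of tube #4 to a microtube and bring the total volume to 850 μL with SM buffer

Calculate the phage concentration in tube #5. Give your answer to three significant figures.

Step 1: 350 μL + 3850 μL = 4200 μL total → factor 4200/350 = 12
Step 2: 15 μL + 1200 μL = 1215 μL total → factor 1215/15 = 81
Step 3: 350 μL + 3050 μL = 3400 μL total → factor 3400/350 = 9.7143
Step 4: 3 mL brought to 15 mL → factor 15/3 = 5
Step 5: 0.28 mL brought to 850 μL → factor 0.85/0.28 = 3.0357
Dilution factor through tube #5 = 12 × 81 × 9.7143 × 5 × 3.0357 = 1.4332 × 10^5
[tube #5] = 3.00 × 10^8 PFU/mL / 1.4332 × 10^5 = 2.09 × 10^3 PFU/mL

2.09 × 10^3 PFU/mL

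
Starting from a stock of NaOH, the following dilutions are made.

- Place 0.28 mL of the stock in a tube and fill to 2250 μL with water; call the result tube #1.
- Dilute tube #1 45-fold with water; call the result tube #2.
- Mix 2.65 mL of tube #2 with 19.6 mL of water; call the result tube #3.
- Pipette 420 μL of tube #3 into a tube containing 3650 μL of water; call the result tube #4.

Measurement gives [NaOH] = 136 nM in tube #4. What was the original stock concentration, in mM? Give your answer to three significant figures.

Step 1: 0.28 mL brought to 2250 μL → factor 2.25/0.28 = 8.0357
Step 2: 45-fold → factor 45
Step 3: 2.65 mL + 19.6 mL = 22.25 mL total → factor 22.25/2.65 = 8.3962
Step 4: 420 μL + 3650 μL = 4070 μL total → factor 4070/420 = 9.6905
Overall dilution factor = 8.0357 × 45 × 8.3962 × 9.6905 = 29422
Stock = 136 nM × 29422 = 4.001 × 10^6 nM = 4.00 mM

4.00 mM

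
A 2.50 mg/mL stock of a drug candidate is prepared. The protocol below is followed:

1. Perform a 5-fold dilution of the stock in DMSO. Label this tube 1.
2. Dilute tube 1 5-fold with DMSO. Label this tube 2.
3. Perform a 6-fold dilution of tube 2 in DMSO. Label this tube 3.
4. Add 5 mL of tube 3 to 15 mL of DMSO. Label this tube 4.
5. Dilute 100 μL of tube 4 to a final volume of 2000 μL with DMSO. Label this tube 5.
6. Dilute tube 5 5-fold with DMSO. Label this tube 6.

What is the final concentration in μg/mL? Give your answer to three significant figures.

Step 1: 5-fold → factor 5
Step 2: 5-fold → factor 5
Step 3: 6-fold → factor 6
Step 4: 5 mL + 15 mL = 20 mL total → factor 20/5 = 4
Step 5: 100 μL brought to 2000 μL → factor 2000/100 = 20
Step 6: 5-fold → factor 5
Overall dilution factor = 5 × 5 × 6 × 4 × 20 × 5 = 60000
Final = 2.50 mg/mL / 60000 = 4.167 × 10^-5 mg/mL = 0.0417 μg/mL

0.0417 μg/mL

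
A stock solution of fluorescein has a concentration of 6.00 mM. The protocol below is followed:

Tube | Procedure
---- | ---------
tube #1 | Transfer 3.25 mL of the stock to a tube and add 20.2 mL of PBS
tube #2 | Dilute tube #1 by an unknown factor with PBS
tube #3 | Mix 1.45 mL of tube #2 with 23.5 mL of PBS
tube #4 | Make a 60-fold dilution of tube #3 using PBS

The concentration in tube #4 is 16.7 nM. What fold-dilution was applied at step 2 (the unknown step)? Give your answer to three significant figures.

48.2-fold

Step 1: 3.25 mL + 20.2 mL = 23.45 mL total → factor 23.45/3.25 = 7.2154
Step 2: unknown factor x
Step 3: 1.45 mL + 23.5 mL = 24.95 mL total → factor 24.95/1.45 = 17.207
Step 4: 60-fold → factor 60
Product of known-step factors = 7449.3
Overall factor = 6.00 mM / (16.7 nM) = 3.5928 × 10^5
x = 3.5928 × 10^5 / 7449.3 = 48.2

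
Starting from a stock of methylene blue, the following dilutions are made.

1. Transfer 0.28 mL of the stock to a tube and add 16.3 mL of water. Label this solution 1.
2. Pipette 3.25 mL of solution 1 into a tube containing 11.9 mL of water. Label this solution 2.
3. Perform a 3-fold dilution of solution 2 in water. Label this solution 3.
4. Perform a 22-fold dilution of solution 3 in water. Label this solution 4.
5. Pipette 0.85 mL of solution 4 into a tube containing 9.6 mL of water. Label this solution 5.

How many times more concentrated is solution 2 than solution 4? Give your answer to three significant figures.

66.0

Step 1: 0.28 mL + 16.3 mL = 16.58 mL total → factor 16.58/0.28 = 59.214
Step 2: 3.25 mL + 11.9 mL = 15.15 mL total → factor 15.15/3.25 = 4.6615
Step 3: 3-fold → factor 3
Step 4: 22-fold → factor 22
Dilution factor to solution 2 = 276.03; to solution 4 = 18218
[solution 2]/[solution 4] = (factor to solution 4)/(factor to solution 2) = 18218/276.03 = 66.0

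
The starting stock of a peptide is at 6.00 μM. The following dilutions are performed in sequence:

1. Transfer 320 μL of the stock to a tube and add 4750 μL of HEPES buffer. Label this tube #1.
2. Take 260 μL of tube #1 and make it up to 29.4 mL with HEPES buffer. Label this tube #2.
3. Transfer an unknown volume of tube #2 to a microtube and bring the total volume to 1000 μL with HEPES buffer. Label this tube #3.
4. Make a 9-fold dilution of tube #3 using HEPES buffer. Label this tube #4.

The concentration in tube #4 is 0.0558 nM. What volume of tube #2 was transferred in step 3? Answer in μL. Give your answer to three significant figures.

Step 1: 320 μL + 4750 μL = 5070 μL total → factor 5070/320 = 15.844
Step 2: 260 μL brought to 29.4 mL → factor 29400/260 = 113.08
Step 3: v brought to 1000 μL → factor = 1000 μL/v
Step 4: 9-fold → factor 9
Product of known-step factors = 16124
Overall factor = 6.00 μM / (0.0558 nM) = 1.0753 × 10^5
Step-3 factor = 1.0753 × 10^5 / 16124 = 6.6687
v = 1000 μL / 6.6687 = 150 μL

150 μL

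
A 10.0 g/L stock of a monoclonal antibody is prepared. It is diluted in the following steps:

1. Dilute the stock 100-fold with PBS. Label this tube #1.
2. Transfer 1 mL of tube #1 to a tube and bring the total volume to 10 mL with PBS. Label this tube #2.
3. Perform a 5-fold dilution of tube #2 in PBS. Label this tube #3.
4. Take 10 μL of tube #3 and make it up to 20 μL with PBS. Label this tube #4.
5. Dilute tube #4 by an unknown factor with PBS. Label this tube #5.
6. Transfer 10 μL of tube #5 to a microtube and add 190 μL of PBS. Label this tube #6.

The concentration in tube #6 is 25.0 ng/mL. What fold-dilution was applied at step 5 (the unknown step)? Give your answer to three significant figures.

2.00-fold

Step 1: 100-fold → factor 100
Step 2: 1 mL brought to 10 mL → factor 10/1 = 10
Step 3: 5-fold → factor 5
Step 4: 10 μL brought to 20 μL → factor 20/10 = 2
Step 5: unknown factor x
Step 6: 10 μL + 190 μL = 200 μL total → factor 200/10 = 20
Product of known-step factors = 2 × 10^5
Overall factor = 10.0 g/L / (25.0 ng/mL) = 4 × 10^5
x = 4 × 10^5 / 2 × 10^5 = 2.00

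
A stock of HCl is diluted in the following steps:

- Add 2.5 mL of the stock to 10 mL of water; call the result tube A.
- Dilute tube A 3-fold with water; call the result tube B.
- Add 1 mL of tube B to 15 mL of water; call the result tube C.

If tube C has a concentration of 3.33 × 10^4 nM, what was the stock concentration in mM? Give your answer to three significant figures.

7.99 mM

Step 1: 2.5 mL + 10 mL = 12.5 mL total → factor 12.5/2.5 = 5
Step 2: 3-fold → factor 3
Step 3: 1 mL + 15 mL = 16 mL total → factor 16/1 = 16
Overall dilution factor = 5 × 3 × 16 = 240
Stock = 3.33 × 10^4 nM × 240 = 7.992 × 10^6 nM = 7.99 mM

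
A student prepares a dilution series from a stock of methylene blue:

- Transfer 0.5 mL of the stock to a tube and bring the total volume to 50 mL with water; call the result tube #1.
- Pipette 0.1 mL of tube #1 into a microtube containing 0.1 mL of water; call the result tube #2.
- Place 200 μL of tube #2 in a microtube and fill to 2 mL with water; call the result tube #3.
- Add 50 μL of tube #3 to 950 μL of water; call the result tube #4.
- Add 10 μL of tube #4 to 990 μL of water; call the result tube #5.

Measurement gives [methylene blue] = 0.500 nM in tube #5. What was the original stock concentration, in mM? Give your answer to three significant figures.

2.00 mM

Step 1: 0.5 mL brought to 50 mL → factor 50/0.5 = 100
Step 2: 0.1 mL + 0.1 mL = 0.2 mL total → factor 0.2/0.1 = 2
Step 3: 200 μL brought to 2 mL → factor 2000/200 = 10
Step 4: 50 μL + 950 μL = 1000 μL total → factor 1000/50 = 20
Step 5: 10 μL + 990 μL = 1000 μL total → factor 1000/10 = 100
Overall dilution factor = 100 × 2 × 10 × 20 × 100 = 4 × 10^6
Stock = 0.500 nM × 4 × 10^6 = 2.000 × 10^6 nM = 2.00 mM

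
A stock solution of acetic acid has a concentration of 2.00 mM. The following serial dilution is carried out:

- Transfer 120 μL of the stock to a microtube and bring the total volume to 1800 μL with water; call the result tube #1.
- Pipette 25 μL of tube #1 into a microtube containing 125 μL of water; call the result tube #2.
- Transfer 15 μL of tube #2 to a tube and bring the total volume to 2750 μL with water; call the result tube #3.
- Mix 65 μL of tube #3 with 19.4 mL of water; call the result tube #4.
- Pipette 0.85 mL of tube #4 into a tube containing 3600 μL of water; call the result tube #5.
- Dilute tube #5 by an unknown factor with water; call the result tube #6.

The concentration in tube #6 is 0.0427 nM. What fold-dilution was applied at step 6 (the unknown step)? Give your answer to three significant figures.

1.81-fold

Step 1: 120 μL brought to 1800 μL → factor 1800/120 = 15
Step 2: 25 μL + 125 μL = 150 μL total → factor 150/25 = 6
Step 3: 15 μL brought to 2750 μL → factor 2750/15 = 183.33
Step 4: 65 μL + 19.4 mL = 19465 μL total → factor 19465/65 = 299.46
Step 5: 0.85 mL + 3600 μL = 4.45 mL total → factor 4.45/0.85 = 5.2353
Step 6: unknown factor x
Product of known-step factors = 2.5868 × 10^7
Overall factor = 2.00 mM / (0.0427 nM) = 4.6838 × 10^7
x = 4.6838 × 10^7 / 2.5868 × 10^7 = 1.81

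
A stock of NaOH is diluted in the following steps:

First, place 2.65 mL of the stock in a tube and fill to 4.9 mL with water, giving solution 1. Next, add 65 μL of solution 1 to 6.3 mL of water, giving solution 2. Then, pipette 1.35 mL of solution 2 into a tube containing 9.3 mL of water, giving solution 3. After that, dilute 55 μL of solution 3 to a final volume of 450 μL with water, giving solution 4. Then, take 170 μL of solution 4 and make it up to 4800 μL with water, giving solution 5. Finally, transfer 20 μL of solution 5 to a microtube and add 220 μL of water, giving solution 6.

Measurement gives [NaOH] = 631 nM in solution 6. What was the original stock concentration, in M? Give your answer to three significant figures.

2.50 M

Step 1: 2.65 mL brought to 4.9 mL → factor 4.9/2.65 = 1.8491
Step 2: 65 μL + 6.3 mL = 6365 μL total → factor 6365/65 = 97.923
Step 3: 1.35 mL + 9.3 mL = 10.65 mL total → factor 10.65/1.35 = 7.8889
Step 4: 55 μL brought to 450 μL → factor 450/55 = 8.1818
Step 5: 170 μL brought to 4800 μL → factor 4800/170 = 28.235
Step 6: 20 μL + 220 μL = 240 μL total → factor 240/20 = 12
Overall dilution factor = 1.8491 × 97.923 × 7.8889 × 8.1818 × 28.235 × 12 = 3.9598 × 10^6
Stock = 631 nM × 3.9598 × 10^6 = 2.499 × 10^9 nM = 2.50 M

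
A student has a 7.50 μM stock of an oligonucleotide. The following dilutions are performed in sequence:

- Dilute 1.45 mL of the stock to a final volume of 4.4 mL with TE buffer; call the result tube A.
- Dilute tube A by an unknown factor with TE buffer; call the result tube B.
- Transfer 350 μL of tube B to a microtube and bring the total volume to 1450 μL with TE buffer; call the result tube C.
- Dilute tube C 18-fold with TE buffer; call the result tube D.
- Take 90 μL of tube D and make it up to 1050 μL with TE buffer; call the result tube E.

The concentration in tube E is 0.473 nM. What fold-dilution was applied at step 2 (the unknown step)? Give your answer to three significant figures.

Step 1: 1.45 mL brought to 4.4 mL → factor 4.4/1.45 = 3.0345
Step 2: unknown factor x
Step 3: 350 μL brought to 1450 μL → factor 1450/350 = 4.1429
Step 4: 18-fold → factor 18
Step 5: 90 μL brought to 1050 μL → factor 1050/90 = 11.667
Product of known-step factors = 2640
Overall factor = 7.50 μM / (0.473 nM) = 15856
x = 15856 / 2640 = 6.01

6.01-fold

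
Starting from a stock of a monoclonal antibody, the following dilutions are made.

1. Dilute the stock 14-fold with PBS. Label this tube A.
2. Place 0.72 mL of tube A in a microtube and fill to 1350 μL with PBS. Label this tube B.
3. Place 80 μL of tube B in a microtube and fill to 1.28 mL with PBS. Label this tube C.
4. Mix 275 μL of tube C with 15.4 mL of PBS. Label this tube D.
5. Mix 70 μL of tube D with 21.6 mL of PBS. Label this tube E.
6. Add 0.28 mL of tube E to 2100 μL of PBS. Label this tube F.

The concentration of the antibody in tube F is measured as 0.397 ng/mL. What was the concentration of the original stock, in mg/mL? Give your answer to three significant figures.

Step 1: 14-fold → factor 14
Step 2: 0.72 mL brought to 1350 μL → factor 1.35/0.72 = 1.875
Step 3: 80 μL brought to 1.28 mL → factor 1280/80 = 16
Step 4: 275 μL + 15.4 mL = 15675 μL total → factor 15675/275 = 57
Step 5: 70 μL + 21.6 mL = 21670 μL total → factor 21670/70 = 309.57
Step 6: 0.28 mL + 2100 μL = 2.38 mL total → factor 2.38/0.28 = 8.5
Overall dilution factor = 14 × 1.875 × 16 × 57 × 309.57 × 8.5 = 6.2995 × 10^7
Stock = 0.397 ng/mL × 6.2995 × 10^7 = 2.501 × 10^7 ng/mL = 25.0 mg/mL

25.0 mg/mL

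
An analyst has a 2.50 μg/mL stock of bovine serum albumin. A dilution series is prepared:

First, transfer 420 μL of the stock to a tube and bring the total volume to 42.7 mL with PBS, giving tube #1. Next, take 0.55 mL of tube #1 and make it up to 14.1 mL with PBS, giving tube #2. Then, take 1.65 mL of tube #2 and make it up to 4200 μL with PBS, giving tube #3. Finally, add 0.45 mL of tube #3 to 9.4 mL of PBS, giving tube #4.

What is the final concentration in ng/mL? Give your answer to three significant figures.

Step 1: 420 μL brought to 42.7 mL → factor 42700/420 = 101.67
Step 2: 0.55 mL brought to 14.1 mL → factor 14.1/0.55 = 25.636
Step 3: 1.65 mL brought to 4200 μL → factor 4.2/1.65 = 2.5455
Step 4: 0.45 mL + 9.4 mL = 9.85 mL total → factor 9.85/0.45 = 21.889
Overall dilution factor = 101.67 × 25.636 × 2.5455 × 21.889 = 1.4522 × 10^5
Final = 2.50 μg/mL / 1.4522 × 10^5 = 1.722 × 10^-5 μg/mL = 0.0172 ng/mL

0.0172 ng/mL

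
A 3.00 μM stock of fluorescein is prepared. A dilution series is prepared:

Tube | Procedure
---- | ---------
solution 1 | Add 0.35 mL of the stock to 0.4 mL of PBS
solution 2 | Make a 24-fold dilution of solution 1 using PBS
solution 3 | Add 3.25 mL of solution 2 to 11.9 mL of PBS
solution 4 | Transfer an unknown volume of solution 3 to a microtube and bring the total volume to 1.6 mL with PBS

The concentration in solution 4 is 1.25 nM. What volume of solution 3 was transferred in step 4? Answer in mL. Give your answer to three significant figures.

0.160 mL

Step 1: 0.35 mL + 0.4 mL = 0.75 mL total → factor 0.75/0.35 = 2.1429
Step 2: 24-fold → factor 24
Step 3: 3.25 mL + 11.9 mL = 15.15 mL total → factor 15.15/3.25 = 4.6615
Step 4: v brought to 1.6 mL → factor = 1.6 mL/v
Product of known-step factors = 239.74
Overall factor = 3.00 μM / (1.25 nM) = 2400
Step-4 factor = 2400 / 239.74 = 10.011
v = 1.6 mL / 10.011 = 0.160 mL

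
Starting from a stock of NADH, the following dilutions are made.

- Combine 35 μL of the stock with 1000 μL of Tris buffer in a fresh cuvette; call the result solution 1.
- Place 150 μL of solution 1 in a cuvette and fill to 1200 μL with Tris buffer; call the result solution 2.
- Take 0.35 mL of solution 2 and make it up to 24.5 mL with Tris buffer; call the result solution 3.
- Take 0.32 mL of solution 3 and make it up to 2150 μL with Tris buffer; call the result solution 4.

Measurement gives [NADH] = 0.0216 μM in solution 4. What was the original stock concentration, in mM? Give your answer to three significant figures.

Step 1: 35 μL + 1000 μL = 1035 μL total → factor 1035/35 = 29.571
Step 2: 150 μL brought to 1200 μL → factor 1200/150 = 8
Step 3: 0.35 mL brought to 24.5 mL → factor 24.5/0.35 = 70
Step 4: 0.32 mL brought to 2150 μL → factor 2.15/0.32 = 6.7188
Overall dilution factor = 29.571 × 8 × 70 × 6.7188 = 1.1126 × 10^5
Stock = 0.0216 μM × 1.1126 × 10^5 = 2403 μM = 2.40 mM

2.40 mM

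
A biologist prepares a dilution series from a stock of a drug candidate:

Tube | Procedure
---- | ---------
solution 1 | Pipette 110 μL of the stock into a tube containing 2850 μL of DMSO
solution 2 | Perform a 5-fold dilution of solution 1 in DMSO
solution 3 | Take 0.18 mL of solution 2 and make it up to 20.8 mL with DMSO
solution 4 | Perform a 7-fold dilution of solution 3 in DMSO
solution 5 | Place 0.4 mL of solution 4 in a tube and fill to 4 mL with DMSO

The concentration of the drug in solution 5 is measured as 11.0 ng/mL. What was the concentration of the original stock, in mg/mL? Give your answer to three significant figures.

12.0 mg/mL

Step 1: 110 μL + 2850 μL = 2960 μL total → factor 2960/110 = 26.909
Step 2: 5-fold → factor 5
Step 3: 0.18 mL brought to 20.8 mL → factor 20.8/0.18 = 115.56
Step 4: 7-fold → factor 7
Step 5: 0.4 mL brought to 4 mL → factor 4/0.4 = 10
Overall dilution factor = 26.909 × 5 × 115.56 × 7 × 10 = 1.0883 × 10^6
Stock = 11.0 ng/mL × 1.0883 × 10^6 = 1.197 × 10^7 ng/mL = 12.0 mg/mL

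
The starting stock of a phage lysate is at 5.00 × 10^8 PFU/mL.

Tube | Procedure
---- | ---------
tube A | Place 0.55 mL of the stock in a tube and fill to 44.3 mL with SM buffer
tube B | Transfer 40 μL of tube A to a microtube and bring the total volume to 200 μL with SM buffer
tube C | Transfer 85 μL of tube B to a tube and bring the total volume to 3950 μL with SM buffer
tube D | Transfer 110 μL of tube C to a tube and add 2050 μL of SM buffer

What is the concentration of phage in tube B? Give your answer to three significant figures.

1.24 × 10^6 PFU/mL

Step 1: 0.55 mL brought to 44.3 mL → factor 44.3/0.55 = 80.545
Step 2: 40 μL brought to 200 μL → factor 200/40 = 5
Dilution factor through tube B = 80.545 × 5 = 402.73
[tube B] = 5.00 × 10^8 PFU/mL / 402.73 = 1.24 × 10^6 PFU/mL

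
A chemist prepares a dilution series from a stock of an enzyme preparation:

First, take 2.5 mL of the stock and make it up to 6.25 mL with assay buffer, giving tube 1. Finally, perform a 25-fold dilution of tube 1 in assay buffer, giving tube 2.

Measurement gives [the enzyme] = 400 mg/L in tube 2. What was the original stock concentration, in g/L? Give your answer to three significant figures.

25.0 g/L

Step 1: 2.5 mL brought to 6.25 mL → factor 6.25/2.5 = 2.5
Step 2: 25-fold → factor 25
Overall dilution factor = 2.5 × 25 = 62.5
Stock = 400 mg/L × 62.5 = 2.500 × 10^4 mg/L = 25.0 g/L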